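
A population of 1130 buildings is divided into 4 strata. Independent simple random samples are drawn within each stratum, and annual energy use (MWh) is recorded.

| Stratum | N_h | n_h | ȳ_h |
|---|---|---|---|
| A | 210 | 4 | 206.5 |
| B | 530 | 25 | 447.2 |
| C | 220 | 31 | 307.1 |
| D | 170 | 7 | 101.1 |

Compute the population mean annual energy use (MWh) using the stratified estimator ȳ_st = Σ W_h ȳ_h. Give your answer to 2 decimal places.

ȳ_st ≈ 323.12

N = Σ N_h = 1130. Stratum weights W_h = N_h/N.
ȳ_st = (210·206.5 + 530·447.2 + 220·307.1 + 170·101.1) / 1130 = 323.1239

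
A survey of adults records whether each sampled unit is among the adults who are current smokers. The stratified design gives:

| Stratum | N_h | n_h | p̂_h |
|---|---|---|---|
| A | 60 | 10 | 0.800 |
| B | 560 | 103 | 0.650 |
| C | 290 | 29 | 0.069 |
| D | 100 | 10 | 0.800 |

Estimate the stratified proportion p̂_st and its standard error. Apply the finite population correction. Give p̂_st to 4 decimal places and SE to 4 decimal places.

N = 1010; stratum weights W_h = N_h/N.
p̂_st = Σ W_h p̂_h = (60·0.800 + 560·0.650 + 290·0.069 + 100·0.800)/1010 = 0.50694
V̂(p̂_st) = Σ W_h² (1 − n_h/N_h) p̂_h(1−p̂_h)/(n_h−1):
  stratum A: (60/1010)²·(1 − 10/60)·0.800·0.200/9 = 5.22825e-05
  stratum B: (560/1010)²·(1 − 103/560)·0.650·0.350/102 = 0.000559555
  stratum C: (290/1010)²·(1 − 29/290)·0.069·0.931/28 = 0.00017023
  stratum D: (100/1010)²·(1 − 10/100)·0.800·0.200/9 = 0.000156847
V̂(p̂_st) = 0.000938915; SE = √V̂ = 0.0306417

p̂_st ≈ 0.5069, SE ≈ 0.0306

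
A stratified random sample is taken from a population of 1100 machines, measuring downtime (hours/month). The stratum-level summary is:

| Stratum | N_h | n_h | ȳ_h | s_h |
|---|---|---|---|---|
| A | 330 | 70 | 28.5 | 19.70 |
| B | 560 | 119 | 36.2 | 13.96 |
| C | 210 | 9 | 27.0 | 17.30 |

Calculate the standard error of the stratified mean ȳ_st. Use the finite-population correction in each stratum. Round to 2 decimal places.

SE(ȳ_st) ≈ 1.37

V̂(ȳ_st) = Σ W_h² (1 − n_h/N_h) s_h²/n_h, with W_h = N_h/N and N = 1100:
  stratum A: (330/1100)²·(1 − 70/330)·19.70²/70 = 0.39313
  stratum B: (560/1100)²·(1 − 119/560)·13.96²/119 = 0.334245
  stratum C: (210/1100)²·(1 − 9/210)·17.30²/9 = 1.16006
V̂(ȳ_st) = 1.88743
SE(ȳ_st) = √1.88743 = 1.37384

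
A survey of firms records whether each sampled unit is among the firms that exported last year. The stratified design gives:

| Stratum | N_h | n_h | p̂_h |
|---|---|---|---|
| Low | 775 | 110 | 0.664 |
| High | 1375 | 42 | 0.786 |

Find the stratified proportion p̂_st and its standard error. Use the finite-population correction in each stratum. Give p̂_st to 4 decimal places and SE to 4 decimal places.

p̂_st ≈ 0.7420, SE ≈ 0.0431

N = 2150; stratum weights W_h = N_h/N.
p̂_st = Σ W_h p̂_h = (775·0.664 + 1375·0.786)/2150 = 0.74202
V̂(p̂_st) = Σ W_h² (1 − n_h/N_h) p̂_h(1−p̂_h)/(n_h−1):
  stratum Low: (775/2150)²·(1 − 110/775)·0.664·0.336/109 = 0.000228206
  stratum High: (1375/2150)²·(1 − 42/1375)·0.786·0.214/41 = 0.0016267
V̂(p̂_st) = 0.00185491; SE = √V̂ = 0.0430687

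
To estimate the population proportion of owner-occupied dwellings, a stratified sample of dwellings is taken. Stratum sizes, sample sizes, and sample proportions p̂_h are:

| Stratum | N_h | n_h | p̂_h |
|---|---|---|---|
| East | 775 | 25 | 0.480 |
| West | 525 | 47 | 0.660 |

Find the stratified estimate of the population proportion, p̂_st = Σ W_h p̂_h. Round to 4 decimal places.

N = 1300; stratum weights W_h = N_h/N.
p̂_st = Σ W_h p̂_h = (775·0.480 + 525·0.660)/1300 = 0.55269

p̂_st ≈ 0.5527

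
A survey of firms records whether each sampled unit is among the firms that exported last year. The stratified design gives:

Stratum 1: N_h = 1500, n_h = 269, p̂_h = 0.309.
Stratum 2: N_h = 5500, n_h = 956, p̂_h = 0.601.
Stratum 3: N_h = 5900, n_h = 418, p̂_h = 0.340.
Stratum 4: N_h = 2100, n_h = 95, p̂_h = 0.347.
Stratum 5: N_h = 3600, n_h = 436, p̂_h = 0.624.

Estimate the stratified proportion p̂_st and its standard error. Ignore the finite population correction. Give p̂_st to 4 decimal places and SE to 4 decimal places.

p̂_st ≈ 0.4704, SE ≈ 0.0115

N = 18600; stratum weights W_h = N_h/N.
p̂_st = Σ W_h p̂_h = (1500·0.309 + 5500·0.601 + 5900·0.340 + 2100·0.347 + 3600·0.624)/18600 = 0.47044
V̂(p̂_st) = Σ W_h² p̂_h(1−p̂_h)/(n_h−1):
  stratum 1: (1500/18600)²·0.309·0.691/268 = 5.18153e-06
  stratum 2: (5500/18600)²·0.601·0.399/955 = 2.19555e-05
  stratum 3: (5900/18600)²·0.340·0.660/417 = 5.41458e-05
  stratum 4: (2100/18600)²·0.347·0.653/94 = 3.07275e-05
  stratum 5: (3600/18600)²·0.624·0.376/435 = 2.02052e-05
V̂(p̂_st) = 0.000132216; SE = √V̂ = 0.0114985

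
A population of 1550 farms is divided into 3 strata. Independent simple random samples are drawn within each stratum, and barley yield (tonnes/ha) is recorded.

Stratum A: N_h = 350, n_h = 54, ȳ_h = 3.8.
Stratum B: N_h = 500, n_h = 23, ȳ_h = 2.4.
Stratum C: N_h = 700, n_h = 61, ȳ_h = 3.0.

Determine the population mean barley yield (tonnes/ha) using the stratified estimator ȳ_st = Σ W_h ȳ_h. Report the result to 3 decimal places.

ȳ_st ≈ 2.987

N = Σ N_h = 1550. Stratum weights W_h = N_h/N.
ȳ_st = (350·3.8 + 500·2.4 + 700·3.0) / 1550 = 2.98710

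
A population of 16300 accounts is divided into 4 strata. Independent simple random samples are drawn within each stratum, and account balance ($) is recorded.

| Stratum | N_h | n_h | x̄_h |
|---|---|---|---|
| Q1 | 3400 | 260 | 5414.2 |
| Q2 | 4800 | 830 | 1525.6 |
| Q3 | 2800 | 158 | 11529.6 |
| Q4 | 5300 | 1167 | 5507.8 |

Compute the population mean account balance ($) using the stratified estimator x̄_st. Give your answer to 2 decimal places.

N = Σ N_h = 16300. Stratum weights W_h = N_h/N.
x̄_st = (3400·5414.2 + 4800·1525.6 + 2800·11529.6 + 5300·5507.8) / 16300 = 5350.0233

x̄_st ≈ 5350.02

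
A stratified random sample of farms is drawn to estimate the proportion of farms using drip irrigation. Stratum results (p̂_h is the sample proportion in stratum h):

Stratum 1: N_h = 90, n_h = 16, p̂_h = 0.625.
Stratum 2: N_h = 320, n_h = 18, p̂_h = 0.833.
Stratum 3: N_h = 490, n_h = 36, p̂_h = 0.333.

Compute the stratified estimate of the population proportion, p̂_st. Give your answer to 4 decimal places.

p̂_st ≈ 0.5400

N = 900; stratum weights W_h = N_h/N.
p̂_st = Σ W_h p̂_h = (90·0.625 + 320·0.833 + 490·0.333)/900 = 0.53998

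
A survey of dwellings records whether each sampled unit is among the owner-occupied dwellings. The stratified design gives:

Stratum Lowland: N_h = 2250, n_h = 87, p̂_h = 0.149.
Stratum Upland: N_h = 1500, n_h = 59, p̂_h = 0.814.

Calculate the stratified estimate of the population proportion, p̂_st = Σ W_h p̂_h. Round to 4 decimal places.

N = 3750; stratum weights W_h = N_h/N.
p̂_st = Σ W_h p̂_h = (2250·0.149 + 1500·0.814)/3750 = 0.41500

p̂_st ≈ 0.4150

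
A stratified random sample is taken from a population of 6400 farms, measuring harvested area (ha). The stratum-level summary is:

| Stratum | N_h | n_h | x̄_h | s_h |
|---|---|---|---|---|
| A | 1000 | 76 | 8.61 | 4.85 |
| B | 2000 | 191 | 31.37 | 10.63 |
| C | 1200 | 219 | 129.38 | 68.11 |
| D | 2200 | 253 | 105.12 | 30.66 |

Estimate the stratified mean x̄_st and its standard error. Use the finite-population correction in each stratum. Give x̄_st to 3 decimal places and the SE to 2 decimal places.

x̄_st = Σ W_h x̄_h = (1000·8.61 + 2000·31.37 + 1200·129.38 + 2200·105.12)/6400 = 71.54219
V̂(x̄_st) = Σ W_h² (1 − n_h/N_h) s_h²/n_h, with W_h = N_h/N and N = 6400:
  stratum A: (1000/6400)²·(1 − 76/1000)·4.85²/76 = 0.00698203
  stratum B: (2000/6400)²·(1 − 191/2000)·10.63²/191 = 0.0522567
  stratum C: (1200/6400)²·(1 − 219/1200)·68.11²/219 = 0.608791
  stratum D: (2200/6400)²·(1 − 253/2200)·30.66²/253 = 0.388555
V̂(x̄_st) = 1.05658
SE(x̄_st) = √1.05658 = 1.0279

x̄_st ≈ 71.542, SE ≈ 1.03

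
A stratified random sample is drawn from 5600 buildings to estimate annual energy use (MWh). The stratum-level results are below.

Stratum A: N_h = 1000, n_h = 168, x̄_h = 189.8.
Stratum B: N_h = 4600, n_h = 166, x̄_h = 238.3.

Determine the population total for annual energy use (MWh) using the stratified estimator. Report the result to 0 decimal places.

τ̂_st = Σ N_h x̄_h = 1000·189.8 + 4600·238.3 = 1285980

τ̂_st ≈ 1285980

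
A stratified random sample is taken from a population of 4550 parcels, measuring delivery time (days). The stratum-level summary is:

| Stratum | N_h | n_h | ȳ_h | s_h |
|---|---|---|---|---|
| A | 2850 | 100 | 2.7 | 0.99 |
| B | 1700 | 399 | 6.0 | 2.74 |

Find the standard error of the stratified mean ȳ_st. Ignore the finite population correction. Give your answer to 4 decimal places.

SE(ȳ_st) ≈ 0.0804

V̂(ȳ_st) = Σ W_h² s_h²/n_h, with W_h = N_h/N and N = 4550:
  stratum A: (2850/4550)²·0.99²/100 = 0.00384536
  stratum B: (1700/4550)²·2.74²/399 = 0.00262666
V̂(ȳ_st) = 0.00647202
SE(ȳ_st) = √0.00647202 = 0.0804489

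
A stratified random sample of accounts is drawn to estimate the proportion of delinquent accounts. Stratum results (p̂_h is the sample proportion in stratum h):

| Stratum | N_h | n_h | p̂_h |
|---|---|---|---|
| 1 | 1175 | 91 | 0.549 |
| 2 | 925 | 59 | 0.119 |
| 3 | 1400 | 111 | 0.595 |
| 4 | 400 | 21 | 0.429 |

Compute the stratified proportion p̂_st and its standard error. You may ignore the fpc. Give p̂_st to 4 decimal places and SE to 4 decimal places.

p̂_st ≈ 0.4512, SE ≈ 0.0276

N = 3900; stratum weights W_h = N_h/N.
p̂_st = Σ W_h p̂_h = (1175·0.549 + 925·0.119 + 1400·0.595 + 400·0.429)/3900 = 0.45122
V̂(p̂_st) = Σ W_h² p̂_h(1−p̂_h)/(n_h−1):
  stratum 1: (1175/3900)²·0.549·0.451/90 = 0.00024972
  stratum 2: (925/3900)²·0.119·0.881/58 = 0.000101683
  stratum 3: (1400/3900)²·0.595·0.405/110 = 0.000282297
  stratum 4: (400/3900)²·0.429·0.571/20 = 0.000128841
V̂(p̂_st) = 0.000762541; SE = √V̂ = 0.0276141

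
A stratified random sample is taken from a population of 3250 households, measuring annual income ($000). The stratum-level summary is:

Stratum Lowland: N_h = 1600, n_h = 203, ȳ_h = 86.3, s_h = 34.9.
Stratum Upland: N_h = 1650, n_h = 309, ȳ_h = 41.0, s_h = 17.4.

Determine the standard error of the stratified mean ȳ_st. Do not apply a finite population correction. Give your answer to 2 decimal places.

SE(ȳ_st) ≈ 1.31

V̂(ȳ_st) = Σ W_h² s_h²/n_h, with W_h = N_h/N and N = 3250:
  stratum Lowland: (1600/3250)²·34.9²/203 = 1.45421
  stratum Upland: (1650/3250)²·17.4²/309 = 0.252546
V̂(ȳ_st) = 1.70676
SE(ȳ_st) = √1.70676 = 1.30643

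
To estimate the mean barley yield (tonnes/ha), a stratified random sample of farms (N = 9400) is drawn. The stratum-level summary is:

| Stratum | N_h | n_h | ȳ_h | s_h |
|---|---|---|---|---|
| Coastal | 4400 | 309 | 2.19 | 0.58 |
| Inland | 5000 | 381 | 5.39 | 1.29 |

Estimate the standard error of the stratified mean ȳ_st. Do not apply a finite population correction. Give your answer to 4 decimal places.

V̂(ȳ_st) = Σ W_h² s_h²/n_h, with W_h = N_h/N and N = 9400:
  stratum Coastal: (4400/9400)²·0.58²/309 = 0.000238532
  stratum Inland: (5000/9400)²·1.29²/381 = 0.00123577
V̂(ȳ_st) = 0.00147431
SE(ȳ_st) = √0.00147431 = 0.0383967

SE(ȳ_st) ≈ 0.0384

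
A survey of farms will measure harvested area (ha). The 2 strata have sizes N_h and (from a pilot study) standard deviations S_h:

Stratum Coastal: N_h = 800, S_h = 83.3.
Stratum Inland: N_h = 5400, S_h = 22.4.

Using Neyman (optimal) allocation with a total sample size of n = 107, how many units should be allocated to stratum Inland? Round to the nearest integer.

69

Neyman allocation: n_h = n · N_h S_h / Σ N_i S_i, with n = 107.
  stratum Coastal: N_h·S_h = 800·83.3 = 66640.00
  stratum Inland: N_h·S_h = 5400·22.4 = 120960.00
Σ N_h S_h = 187600.00
n for stratum Inland = 107·120960.00/187600.00 = 68.991 → 69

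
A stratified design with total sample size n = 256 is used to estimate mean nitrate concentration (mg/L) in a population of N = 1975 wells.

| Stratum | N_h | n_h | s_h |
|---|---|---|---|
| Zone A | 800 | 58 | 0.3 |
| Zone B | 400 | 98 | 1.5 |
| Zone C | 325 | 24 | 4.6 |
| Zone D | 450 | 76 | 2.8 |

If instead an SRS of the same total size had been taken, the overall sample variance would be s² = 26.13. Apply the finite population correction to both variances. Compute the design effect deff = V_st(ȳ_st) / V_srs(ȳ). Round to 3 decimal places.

V̂(ȳ_st) = Σ W_h² (1 − n_h/N_h) s_h²/n_h, with W_h = N_h/N and N = 1975:
  stratum Zone A: (800/1975)²·(1 − 58/800)·0.3²/58 = 0.000236143
  stratum Zone B: (400/1975)²·(1 − 98/400)·1.5²/98 = 0.000711032
  stratum Zone C: (325/1975)²·(1 − 24/325)·4.6²/24 = 0.0221116
  stratum Zone D: (450/1975)²·(1 − 76/450)·2.8²/76 = 0.00445095
V_st = 0.0275097
V_srs = (1 − 256/1975)·26.13/256 = 0.0888399
deff = V_st / V_srs = 0.0275097/0.0888399 = 0.3097

deff ≈ 0.310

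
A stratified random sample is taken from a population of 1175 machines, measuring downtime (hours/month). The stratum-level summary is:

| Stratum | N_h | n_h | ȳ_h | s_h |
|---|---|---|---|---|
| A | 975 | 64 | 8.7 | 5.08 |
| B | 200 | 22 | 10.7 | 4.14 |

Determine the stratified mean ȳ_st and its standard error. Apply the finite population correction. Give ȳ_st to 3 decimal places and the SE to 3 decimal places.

ȳ_st = Σ W_h ȳ_h = (975·8.7 + 200·10.7)/1175 = 9.04043
V̂(ȳ_st) = Σ W_h² (1 − n_h/N_h) s_h²/n_h, with W_h = N_h/N and N = 1175:
  stratum A: (975/1175)²·(1 − 64/975)·5.08²/64 = 0.259415
  stratum B: (200/1175)²·(1 − 22/200)·4.14²/22 = 0.0200887
V̂(ȳ_st) = 0.279503
SE(ȳ_st) = √0.279503 = 0.528681

ȳ_st ≈ 9.040, SE ≈ 0.529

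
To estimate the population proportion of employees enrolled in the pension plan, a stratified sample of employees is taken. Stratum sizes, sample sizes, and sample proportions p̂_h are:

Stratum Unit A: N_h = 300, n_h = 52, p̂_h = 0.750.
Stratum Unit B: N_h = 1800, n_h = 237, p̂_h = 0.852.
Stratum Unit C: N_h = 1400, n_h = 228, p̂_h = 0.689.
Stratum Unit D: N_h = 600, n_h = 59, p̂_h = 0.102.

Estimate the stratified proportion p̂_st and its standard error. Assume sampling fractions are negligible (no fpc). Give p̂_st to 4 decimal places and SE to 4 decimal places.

p̂_st ≈ 0.6791, SE ≈ 0.0163

N = 4100; stratum weights W_h = N_h/N.
p̂_st = Σ W_h p̂_h = (300·0.750 + 1800·0.852 + 1400·0.689 + 600·0.102)/4100 = 0.67912
V̂(p̂_st) = Σ W_h² p̂_h(1−p̂_h)/(n_h−1):
  stratum Unit A: (300/4100)²·0.750·0.250/51 = 1.96837e-05
  stratum Unit B: (1800/4100)²·0.852·0.148/236 = 0.000102983
  stratum Unit C: (1400/4100)²·0.689·0.311/227 = 0.000110063
  stratum Unit D: (600/4100)²·0.102·0.898/58 = 3.38208e-05
V̂(p̂_st) = 0.000266551; SE = √V̂ = 0.0163264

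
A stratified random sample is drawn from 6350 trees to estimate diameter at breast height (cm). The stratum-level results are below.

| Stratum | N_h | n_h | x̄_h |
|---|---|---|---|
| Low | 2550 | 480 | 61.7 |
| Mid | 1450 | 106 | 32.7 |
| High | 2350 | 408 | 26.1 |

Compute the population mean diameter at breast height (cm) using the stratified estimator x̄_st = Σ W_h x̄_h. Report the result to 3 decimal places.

x̄_st ≈ 41.903

N = Σ N_h = 6350. Stratum weights W_h = N_h/N.
x̄_st = (2550·61.7 + 1450·32.7 + 2350·26.1) / 6350 = 41.90315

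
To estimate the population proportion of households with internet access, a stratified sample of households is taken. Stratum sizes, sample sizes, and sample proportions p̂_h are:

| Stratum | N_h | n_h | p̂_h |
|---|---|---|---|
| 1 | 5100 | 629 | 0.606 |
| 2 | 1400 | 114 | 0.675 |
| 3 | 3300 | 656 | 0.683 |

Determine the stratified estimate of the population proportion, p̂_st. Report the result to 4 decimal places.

p̂_st ≈ 0.6418

N = 9800; stratum weights W_h = N_h/N.
p̂_st = Σ W_h p̂_h = (5100·0.606 + 1400·0.675 + 3300·0.683)/9800 = 0.64179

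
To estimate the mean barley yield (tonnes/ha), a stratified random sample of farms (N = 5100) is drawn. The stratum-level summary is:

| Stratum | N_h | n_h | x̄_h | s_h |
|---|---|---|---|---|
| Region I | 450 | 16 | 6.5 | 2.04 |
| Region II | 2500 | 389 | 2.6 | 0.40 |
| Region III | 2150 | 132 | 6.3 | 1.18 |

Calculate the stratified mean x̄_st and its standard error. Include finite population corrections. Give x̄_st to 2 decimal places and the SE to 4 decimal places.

x̄_st = Σ W_h x̄_h = (450·6.5 + 2500·2.6 + 2150·6.3)/5100 = 4.50392
V̂(x̄_st) = Σ W_h² (1 − n_h/N_h) s_h²/n_h, with W_h = N_h/N and N = 5100:
  stratum Region I: (450/5100)²·(1 − 16/450)·2.04²/16 = 0.001953
  stratum Region II: (2500/5100)²·(1 − 389/2500)·0.40²/389 = 8.34561e-05
  stratum Region III: (2150/5100)²·(1 − 132/2150)·1.18²/132 = 0.00175958
V̂(x̄_st) = 0.00379604
SE(x̄_st) = √0.00379604 = 0.061612

x̄_st ≈ 4.50, SE ≈ 0.0616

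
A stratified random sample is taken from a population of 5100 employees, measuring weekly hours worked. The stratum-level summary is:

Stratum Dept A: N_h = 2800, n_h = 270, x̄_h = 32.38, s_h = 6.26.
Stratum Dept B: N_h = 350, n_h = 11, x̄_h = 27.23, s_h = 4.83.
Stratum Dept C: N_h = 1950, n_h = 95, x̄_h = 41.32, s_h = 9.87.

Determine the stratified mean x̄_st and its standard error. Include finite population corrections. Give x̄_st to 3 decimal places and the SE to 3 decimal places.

x̄_st = Σ W_h x̄_h = (2800·32.38 + 350·27.23 + 1950·41.32)/5100 = 35.44480
V̂(x̄_st) = Σ W_h² (1 − n_h/N_h) s_h²/n_h, with W_h = N_h/N and N = 5100:
  stratum Dept A: (2800/5100)²·(1 − 270/2800)·6.26²/270 = 0.0395297
  stratum Dept B: (350/5100)²·(1 − 11/350)·4.83²/11 = 0.00967451
  stratum Dept C: (1950/5100)²·(1 − 95/1950)·9.87²/95 = 0.14261
V̂(x̄_st) = 0.191814
SE(x̄_st) = √0.191814 = 0.437966

x̄_st ≈ 35.445, SE ≈ 0.438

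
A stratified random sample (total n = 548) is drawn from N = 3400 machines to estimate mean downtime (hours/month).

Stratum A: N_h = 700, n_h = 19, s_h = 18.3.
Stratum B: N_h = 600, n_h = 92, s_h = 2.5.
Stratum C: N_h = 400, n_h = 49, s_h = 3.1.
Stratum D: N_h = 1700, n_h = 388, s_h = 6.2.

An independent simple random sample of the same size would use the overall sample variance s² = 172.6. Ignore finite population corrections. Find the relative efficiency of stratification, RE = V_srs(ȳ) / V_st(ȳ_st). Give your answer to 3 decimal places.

V̂(ȳ_st) = Σ W_h² s_h²/n_h, with W_h = N_h/N and N = 3400:
  stratum A: (700/3400)²·18.3²/19 = 0.747114
  stratum B: (600/3400)²·2.5²/92 = 0.00211562
  stratum C: (400/3400)²·3.1²/49 = 0.0027145
  stratum D: (1700/3400)²·6.2²/388 = 0.024768
V_st = 0.776712
V_srs = s²/n = 172.6/548 = 0.314964
Relative efficiency = V_srs / V_st = 0.314964/0.776712 = 0.4055

RE ≈ 0.406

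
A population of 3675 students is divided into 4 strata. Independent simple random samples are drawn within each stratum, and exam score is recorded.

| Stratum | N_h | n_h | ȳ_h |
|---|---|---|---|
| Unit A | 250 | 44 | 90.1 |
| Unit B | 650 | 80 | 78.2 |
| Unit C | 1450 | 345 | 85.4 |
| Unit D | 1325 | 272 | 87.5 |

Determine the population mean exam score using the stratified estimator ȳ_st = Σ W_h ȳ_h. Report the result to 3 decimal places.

N = Σ N_h = 3675. Stratum weights W_h = N_h/N.
ȳ_st = (250·90.1 + 650·78.2 + 1450·85.4 + 1325·87.5) / 3675 = 85.20340

ȳ_st ≈ 85.203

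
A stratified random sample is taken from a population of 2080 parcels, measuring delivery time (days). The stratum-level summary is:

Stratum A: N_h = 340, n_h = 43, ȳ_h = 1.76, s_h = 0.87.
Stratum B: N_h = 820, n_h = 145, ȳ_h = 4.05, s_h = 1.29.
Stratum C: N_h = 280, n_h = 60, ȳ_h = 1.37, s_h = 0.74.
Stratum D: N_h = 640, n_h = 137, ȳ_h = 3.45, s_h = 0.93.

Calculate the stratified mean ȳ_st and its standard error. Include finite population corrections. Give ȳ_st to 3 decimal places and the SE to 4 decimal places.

ȳ_st ≈ 3.130, SE ≈ 0.0498

ȳ_st = Σ W_h ȳ_h = (340·1.76 + 820·4.05 + 280·1.37 + 640·3.45)/2080 = 3.13029
V̂(ȳ_st) = Σ W_h² (1 − n_h/N_h) s_h²/n_h, with W_h = N_h/N and N = 2080:
  stratum A: (340/2080)²·(1 − 43/340)·0.87²/43 = 0.000410846
  stratum B: (820/2080)²·(1 − 145/820)·1.29²/145 = 0.00146826
  stratum C: (280/2080)²·(1 − 60/280)·0.74²/60 = 0.000129947
  stratum D: (640/2080)²·(1 − 137/640)·0.93²/137 = 0.00046975
V̂(ȳ_st) = 0.0024788
SE(ȳ_st) = √0.0024788 = 0.0497876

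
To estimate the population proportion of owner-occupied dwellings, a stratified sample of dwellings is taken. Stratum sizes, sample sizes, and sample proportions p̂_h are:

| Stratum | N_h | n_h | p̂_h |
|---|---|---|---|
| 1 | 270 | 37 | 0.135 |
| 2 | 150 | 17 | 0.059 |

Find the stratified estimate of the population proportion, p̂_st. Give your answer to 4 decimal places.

N = 420; stratum weights W_h = N_h/N.
p̂_st = Σ W_h p̂_h = (270·0.135 + 150·0.059)/420 = 0.10786

p̂_st ≈ 0.1079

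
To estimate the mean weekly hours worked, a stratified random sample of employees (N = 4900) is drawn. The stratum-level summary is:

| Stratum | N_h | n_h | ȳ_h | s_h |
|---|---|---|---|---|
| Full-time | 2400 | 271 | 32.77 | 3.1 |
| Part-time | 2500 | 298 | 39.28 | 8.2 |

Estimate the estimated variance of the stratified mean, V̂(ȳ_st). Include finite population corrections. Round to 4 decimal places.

V̂(ȳ_st) ≈ 0.0593

V̂(ȳ_st) = Σ W_h² (1 − n_h/N_h) s_h²/n_h, with W_h = N_h/N and N = 4900:
  stratum Full-time: (2400/4900)²·(1 − 271/2400)·3.1²/271 = 0.00754656
  stratum Part-time: (2500/4900)²·(1 − 298/2500)·8.2²/298 = 0.0517341
V̂(ȳ_st) = 0.0592806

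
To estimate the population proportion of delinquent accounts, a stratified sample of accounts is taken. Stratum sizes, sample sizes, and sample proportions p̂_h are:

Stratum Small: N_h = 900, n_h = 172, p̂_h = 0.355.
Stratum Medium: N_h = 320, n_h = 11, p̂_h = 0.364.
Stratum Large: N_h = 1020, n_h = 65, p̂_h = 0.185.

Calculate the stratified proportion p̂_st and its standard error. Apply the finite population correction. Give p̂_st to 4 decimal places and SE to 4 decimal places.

N = 2240; stratum weights W_h = N_h/N.
p̂_st = Σ W_h p̂_h = (900·0.355 + 320·0.364 + 1020·0.185)/2240 = 0.27887
V̂(p̂_st) = Σ W_h² (1 − n_h/N_h) p̂_h(1−p̂_h)/(n_h−1):
  stratum Small: (900/2240)²·(1 − 172/900)·0.355·0.645/171 = 0.000174852
  stratum Medium: (320/2240)²·(1 − 11/320)·0.364·0.636/10 = 0.000456216
  stratum Large: (1020/2240)²·(1 − 65/1020)·0.185·0.815/64 = 0.000457359
V̂(p̂_st) = 0.00108843; SE = √V̂ = 0.0329913

p̂_st ≈ 0.2789, SE ≈ 0.0330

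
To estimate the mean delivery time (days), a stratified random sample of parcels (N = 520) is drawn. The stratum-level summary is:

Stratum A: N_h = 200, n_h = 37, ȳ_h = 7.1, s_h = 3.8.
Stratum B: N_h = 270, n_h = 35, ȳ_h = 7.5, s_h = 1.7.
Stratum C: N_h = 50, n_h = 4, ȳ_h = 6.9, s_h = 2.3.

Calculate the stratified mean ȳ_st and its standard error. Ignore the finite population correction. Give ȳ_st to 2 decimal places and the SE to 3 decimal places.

ȳ_st ≈ 7.29, SE ≈ 0.304

ȳ_st = Σ W_h ȳ_h = (200·7.1 + 270·7.5 + 50·6.9)/520 = 7.28846
V̂(ȳ_st) = Σ W_h² s_h²/n_h, with W_h = N_h/N and N = 520:
  stratum A: (200/520)²·3.8²/37 = 0.0577323
  stratum B: (270/520)²·1.7²/35 = 0.0222613
  stratum C: (50/520)²·2.3²/4 = 0.0122273
V̂(ȳ_st) = 0.0922209
SE(ȳ_st) = √0.0922209 = 0.303679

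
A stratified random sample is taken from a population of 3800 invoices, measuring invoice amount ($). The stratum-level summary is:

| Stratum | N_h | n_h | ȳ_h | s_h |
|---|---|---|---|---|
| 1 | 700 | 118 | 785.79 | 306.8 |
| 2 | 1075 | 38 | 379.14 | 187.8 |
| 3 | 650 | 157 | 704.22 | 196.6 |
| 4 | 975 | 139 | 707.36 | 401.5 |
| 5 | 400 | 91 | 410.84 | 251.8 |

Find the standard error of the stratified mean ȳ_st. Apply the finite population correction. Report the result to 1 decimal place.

SE(ȳ_st) ≈ 13.1

V̂(ȳ_st) = Σ W_h² (1 − n_h/N_h) s_h²/n_h, with W_h = N_h/N and N = 3800:
  stratum 1: (700/3800)²·(1 − 118/700)·306.8²/118 = 22.5052
  stratum 2: (1075/3800)²·(1 − 38/1075)·187.8²/38 = 71.6519
  stratum 3: (650/3800)²·(1 − 157/650)·196.6²/157 = 5.46337
  stratum 4: (975/3800)²·(1 − 139/975)·401.5²/139 = 65.4636
  stratum 5: (400/3800)²·(1 − 91/400)·251.8²/91 = 5.96378
V̂(ȳ_st) = 171.048
SE(ȳ_st) = √171.048 = 13.0785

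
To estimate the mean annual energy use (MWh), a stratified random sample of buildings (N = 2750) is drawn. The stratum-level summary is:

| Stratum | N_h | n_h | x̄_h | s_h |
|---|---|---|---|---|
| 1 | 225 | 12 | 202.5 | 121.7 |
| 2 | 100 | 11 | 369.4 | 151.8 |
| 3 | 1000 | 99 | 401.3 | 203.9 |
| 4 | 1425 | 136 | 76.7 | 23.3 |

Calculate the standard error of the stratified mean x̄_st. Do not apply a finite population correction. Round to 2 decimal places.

SE(x̄_st) ≈ 8.22

V̂(x̄_st) = Σ W_h² s_h²/n_h, with W_h = N_h/N and N = 2750:
  stratum 1: (225/2750)²·121.7²/12 = 8.26227
  stratum 2: (100/2750)²·151.8²/11 = 2.77004
  stratum 3: (1000/2750)²·203.9²/99 = 55.5308
  stratum 4: (1425/2750)²·23.3²/136 = 1.07186
V̂(x̄_st) = 67.635
SE(x̄_st) = √67.635 = 8.22405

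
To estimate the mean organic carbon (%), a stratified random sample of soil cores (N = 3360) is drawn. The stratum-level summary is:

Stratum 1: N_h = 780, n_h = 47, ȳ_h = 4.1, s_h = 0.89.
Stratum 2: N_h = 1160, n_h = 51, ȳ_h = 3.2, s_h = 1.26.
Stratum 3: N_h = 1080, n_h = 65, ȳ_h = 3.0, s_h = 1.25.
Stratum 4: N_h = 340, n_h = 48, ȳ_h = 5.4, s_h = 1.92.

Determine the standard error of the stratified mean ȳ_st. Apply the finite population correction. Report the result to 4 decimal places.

V̂(ȳ_st) = Σ W_h² (1 − n_h/N_h) s_h²/n_h, with W_h = N_h/N and N = 3360:
  stratum 1: (780/3360)²·(1 − 47/780)·0.89²/47 = 0.000853497
  stratum 2: (1160/3360)²·(1 − 51/1160)·1.26²/51 = 0.00354717
  stratum 3: (1080/3360)²·(1 − 65/1080)·1.25²/65 = 0.00233409
  stratum 4: (340/3360)²·(1 − 48/340)·1.92²/48 = 0.000675374
V̂(ȳ_st) = 0.00741013
SE(ȳ_st) = √0.00741013 = 0.0860821

SE(ȳ_st) ≈ 0.0861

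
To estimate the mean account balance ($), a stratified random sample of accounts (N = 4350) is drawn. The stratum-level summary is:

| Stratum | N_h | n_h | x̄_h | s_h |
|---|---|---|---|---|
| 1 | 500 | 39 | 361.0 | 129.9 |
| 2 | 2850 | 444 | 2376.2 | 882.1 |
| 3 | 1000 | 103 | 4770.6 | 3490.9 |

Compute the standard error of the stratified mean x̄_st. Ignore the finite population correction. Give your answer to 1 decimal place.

V̂(x̄_st) = Σ W_h² s_h²/n_h, with W_h = N_h/N and N = 4350:
  stratum 1: (500/4350)²·129.9²/39 = 5.7163
  stratum 2: (2850/4350)²·882.1²/444 = 752.253
  stratum 3: (1000/4350)²·3490.9²/103 = 6252.58
V̂(x̄_st) = 7010.55
SE(x̄_st) = √7010.55 = 83.729

SE(x̄_st) ≈ 83.7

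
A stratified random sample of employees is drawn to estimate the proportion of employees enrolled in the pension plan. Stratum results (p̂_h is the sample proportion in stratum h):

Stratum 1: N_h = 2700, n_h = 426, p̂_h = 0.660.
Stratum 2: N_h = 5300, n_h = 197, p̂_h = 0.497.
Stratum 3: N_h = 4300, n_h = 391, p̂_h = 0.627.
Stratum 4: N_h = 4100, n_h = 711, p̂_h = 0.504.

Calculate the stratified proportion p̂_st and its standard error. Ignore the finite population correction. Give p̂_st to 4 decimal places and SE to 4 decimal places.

N = 16400; stratum weights W_h = N_h/N.
p̂_st = Σ W_h p̂_h = (2700·0.660 + 5300·0.497 + 4300·0.627 + 4100·0.504)/16400 = 0.55967
V̂(p̂_st) = Σ W_h² p̂_h(1−p̂_h)/(n_h−1):
  stratum 1: (2700/16400)²·0.660·0.340/425 = 1.43111e-05
  stratum 2: (5300/16400)²·0.497·0.503/196 = 0.000133209
  stratum 3: (4300/16400)²·0.627·0.373/390 = 4.1225e-05
  stratum 4: (4100/16400)²·0.504·0.496/710 = 2.20056e-05
V̂(p̂_st) = 0.00021075; SE = √V̂ = 0.0145172

p̂_st ≈ 0.5597, SE ≈ 0.0145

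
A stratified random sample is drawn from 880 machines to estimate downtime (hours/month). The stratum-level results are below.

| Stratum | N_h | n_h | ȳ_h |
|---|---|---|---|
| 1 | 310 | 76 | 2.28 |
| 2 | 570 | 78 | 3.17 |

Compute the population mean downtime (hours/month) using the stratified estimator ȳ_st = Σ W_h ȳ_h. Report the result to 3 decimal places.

N = Σ N_h = 880. Stratum weights W_h = N_h/N.
ȳ_st = (310·2.28 + 570·3.17) / 880 = 2.85648

ȳ_st ≈ 2.856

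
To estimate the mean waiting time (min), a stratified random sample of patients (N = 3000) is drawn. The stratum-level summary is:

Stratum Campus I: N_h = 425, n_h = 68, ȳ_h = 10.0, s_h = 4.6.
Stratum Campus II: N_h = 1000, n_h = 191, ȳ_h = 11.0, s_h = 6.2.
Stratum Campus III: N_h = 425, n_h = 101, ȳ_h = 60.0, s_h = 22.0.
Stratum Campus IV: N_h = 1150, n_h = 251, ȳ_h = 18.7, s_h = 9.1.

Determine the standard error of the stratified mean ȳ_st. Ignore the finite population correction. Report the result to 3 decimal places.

V̂(ȳ_st) = Σ W_h² s_h²/n_h, with W_h = N_h/N and N = 3000:
  stratum Campus I: (425/3000)²·4.6²/68 = 0.00624514
  stratum Campus II: (1000/3000)²·6.2²/191 = 0.0223618
  stratum Campus III: (425/3000)²·22.0²/101 = 0.0961744
  stratum Campus IV: (1150/3000)²·9.1²/251 = 0.04848
V̂(ȳ_st) = 0.173261
SE(ȳ_st) = √0.173261 = 0.416247

SE(ȳ_st) ≈ 0.416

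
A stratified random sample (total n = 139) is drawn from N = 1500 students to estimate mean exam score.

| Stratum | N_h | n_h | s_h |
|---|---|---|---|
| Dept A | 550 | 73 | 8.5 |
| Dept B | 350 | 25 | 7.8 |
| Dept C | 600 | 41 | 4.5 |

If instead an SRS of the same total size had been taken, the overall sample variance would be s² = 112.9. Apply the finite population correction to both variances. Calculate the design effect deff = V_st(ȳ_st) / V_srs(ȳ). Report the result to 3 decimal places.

deff ≈ 0.423

V̂(ȳ_st) = Σ W_h² (1 − n_h/N_h) s_h²/n_h, with W_h = N_h/N and N = 1500:
  stratum Dept A: (550/1500)²·(1 − 73/550)·8.5²/73 = 0.115402
  stratum Dept B: (350/1500)²·(1 − 25/350)·7.8²/25 = 0.123032
  stratum Dept C: (600/1500)²·(1 − 41/600)·4.5²/41 = 0.0736244
V_st = 0.312058
V_srs = (1 − 139/1500)·112.9/139 = 0.736964
deff = V_st / V_srs = 0.312058/0.736964 = 0.4234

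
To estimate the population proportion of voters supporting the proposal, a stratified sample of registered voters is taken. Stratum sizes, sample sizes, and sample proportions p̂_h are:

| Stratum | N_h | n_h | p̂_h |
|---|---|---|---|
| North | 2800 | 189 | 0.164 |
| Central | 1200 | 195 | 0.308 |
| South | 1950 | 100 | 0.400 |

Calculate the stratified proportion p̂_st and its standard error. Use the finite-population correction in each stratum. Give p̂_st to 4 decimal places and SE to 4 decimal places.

p̂_st ≈ 0.2704, SE ≈ 0.0209

N = 5950; stratum weights W_h = N_h/N.
p̂_st = Σ W_h p̂_h = (2800·0.164 + 1200·0.308 + 1950·0.400)/5950 = 0.27039
V̂(p̂_st) = Σ W_h² (1 − n_h/N_h) p̂_h(1−p̂_h)/(n_h−1):
  stratum North: (2800/5950)²·(1 − 189/2800)·0.164·0.836/188 = 0.000150599
  stratum Central: (1200/5950)²·(1 − 195/1200)·0.308·0.692/194 = 3.74256e-05
  stratum South: (1950/5950)²·(1 − 100/1950)·0.400·0.600/99 = 0.000247029
V̂(p̂_st) = 0.000435054; SE = √V̂ = 0.020858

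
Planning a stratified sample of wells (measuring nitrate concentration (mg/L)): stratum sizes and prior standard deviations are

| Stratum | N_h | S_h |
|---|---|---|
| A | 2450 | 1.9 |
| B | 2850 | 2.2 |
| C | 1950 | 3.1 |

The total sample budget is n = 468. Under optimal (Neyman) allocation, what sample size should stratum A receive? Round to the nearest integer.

128

Neyman allocation: n_h = n · N_h S_h / Σ N_i S_i, with n = 468.
  stratum A: N_h·S_h = 2450·1.9 = 4655.00
  stratum B: N_h·S_h = 2850·2.2 = 6270.00
  stratum C: N_h·S_h = 1950·3.1 = 6045.00
Σ N_h S_h = 16970.00
n for stratum A = 468·4655.00/16970.00 = 128.376 → 128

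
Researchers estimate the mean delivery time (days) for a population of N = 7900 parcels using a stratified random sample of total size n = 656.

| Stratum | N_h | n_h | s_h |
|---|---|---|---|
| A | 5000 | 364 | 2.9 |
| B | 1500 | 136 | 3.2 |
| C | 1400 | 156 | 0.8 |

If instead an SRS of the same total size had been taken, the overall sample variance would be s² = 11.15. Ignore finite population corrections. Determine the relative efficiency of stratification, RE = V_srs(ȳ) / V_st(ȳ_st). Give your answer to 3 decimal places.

V̂(ȳ_st) = Σ W_h² s_h²/n_h, with W_h = N_h/N and N = 7900:
  stratum A: (5000/7900)²·2.9²/364 = 0.00925509
  stratum B: (1500/7900)²·3.2²/136 = 0.0027145
  stratum C: (1400/7900)²·0.8²/156 = 0.000128842
V_st = 0.0120984
V_srs = s²/n = 11.15/656 = 0.016997
Relative efficiency = V_srs / V_st = 0.016997/0.0120984 = 1.4049

RE ≈ 1.405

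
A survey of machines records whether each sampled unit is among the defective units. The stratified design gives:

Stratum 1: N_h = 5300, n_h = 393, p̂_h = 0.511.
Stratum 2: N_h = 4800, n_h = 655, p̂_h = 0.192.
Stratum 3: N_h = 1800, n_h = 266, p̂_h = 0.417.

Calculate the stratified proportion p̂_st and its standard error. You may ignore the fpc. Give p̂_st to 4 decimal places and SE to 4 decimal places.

p̂_st ≈ 0.3681, SE ≈ 0.0136

N = 11900; stratum weights W_h = N_h/N.
p̂_st = Σ W_h p̂_h = (5300·0.511 + 4800·0.192 + 1800·0.417)/11900 = 0.36811
V̂(p̂_st) = Σ W_h² p̂_h(1−p̂_h)/(n_h−1):
  stratum 1: (5300/11900)²·0.511·0.489/392 = 0.000126445
  stratum 2: (4800/11900)²·0.192·0.808/654 = 3.85943e-05
  stratum 3: (1800/11900)²·0.417·0.583/265 = 2.09899e-05
V̂(p̂_st) = 0.000186029; SE = √V̂ = 0.0136393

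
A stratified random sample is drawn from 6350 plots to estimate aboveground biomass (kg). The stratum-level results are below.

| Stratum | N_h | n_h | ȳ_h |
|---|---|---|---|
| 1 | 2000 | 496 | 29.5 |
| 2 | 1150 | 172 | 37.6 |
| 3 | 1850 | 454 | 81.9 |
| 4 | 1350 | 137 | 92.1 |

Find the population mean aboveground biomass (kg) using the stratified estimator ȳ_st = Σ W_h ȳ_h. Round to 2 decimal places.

N = Σ N_h = 6350. Stratum weights W_h = N_h/N.
ȳ_st = (2000·29.5 + 1150·37.6 + 1850·81.9 + 1350·92.1) / 6350 = 59.5417

ȳ_st ≈ 59.54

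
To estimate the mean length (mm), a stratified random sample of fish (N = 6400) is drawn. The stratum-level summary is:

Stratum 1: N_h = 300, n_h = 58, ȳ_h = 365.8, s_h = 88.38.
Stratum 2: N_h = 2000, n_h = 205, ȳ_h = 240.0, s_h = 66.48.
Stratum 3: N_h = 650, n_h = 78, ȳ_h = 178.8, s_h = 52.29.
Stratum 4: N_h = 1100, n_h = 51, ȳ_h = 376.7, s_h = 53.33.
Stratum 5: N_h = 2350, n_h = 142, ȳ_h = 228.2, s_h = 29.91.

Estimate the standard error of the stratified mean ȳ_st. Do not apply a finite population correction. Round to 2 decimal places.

SE(ȳ_st) ≈ 2.29

V̂(ȳ_st) = Σ W_h² s_h²/n_h, with W_h = N_h/N and N = 6400:
  stratum 1: (300/6400)²·88.38²/58 = 0.295912
  stratum 2: (2000/6400)²·66.48²/205 = 2.10537
  stratum 3: (650/6400)²·52.29²/78 = 0.361584
  stratum 4: (1100/6400)²·53.33²/51 = 1.6474
  stratum 5: (2350/6400)²·29.91²/142 = 0.849416
V̂(ȳ_st) = 5.25968
SE(ȳ_st) = √5.25968 = 2.2934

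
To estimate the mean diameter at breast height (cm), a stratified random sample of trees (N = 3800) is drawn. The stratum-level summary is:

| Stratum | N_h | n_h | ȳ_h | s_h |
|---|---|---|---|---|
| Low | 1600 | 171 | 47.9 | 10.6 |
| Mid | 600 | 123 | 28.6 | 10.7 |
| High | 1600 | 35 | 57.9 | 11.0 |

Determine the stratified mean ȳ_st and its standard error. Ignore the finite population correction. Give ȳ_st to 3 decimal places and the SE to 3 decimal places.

ȳ_st = Σ W_h ȳ_h = (1600·47.9 + 600·28.6 + 1600·57.9)/3800 = 49.06316
V̂(ȳ_st) = Σ W_h² s_h²/n_h, with W_h = N_h/N and N = 3800:
  stratum Low: (1600/3800)²·10.6²/171 = 0.11649
  stratum Mid: (600/3800)²·10.7²/123 = 0.0232059
  stratum High: (1600/3800)²·11.0²/35 = 0.612901
V̂(ȳ_st) = 0.752596
SE(ȳ_st) = √0.752596 = 0.867523

ȳ_st ≈ 49.063, SE ≈ 0.868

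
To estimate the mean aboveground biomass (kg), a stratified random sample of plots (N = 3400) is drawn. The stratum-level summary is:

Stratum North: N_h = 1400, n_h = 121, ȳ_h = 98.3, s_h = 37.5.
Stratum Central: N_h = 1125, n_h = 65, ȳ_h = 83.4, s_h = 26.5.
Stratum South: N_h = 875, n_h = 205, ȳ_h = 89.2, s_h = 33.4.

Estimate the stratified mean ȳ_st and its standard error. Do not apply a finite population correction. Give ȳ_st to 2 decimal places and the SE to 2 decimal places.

ȳ_st ≈ 91.03, SE ≈ 1.87

ȳ_st = Σ W_h ȳ_h = (1400·98.3 + 1125·83.4 + 875·89.2)/3400 = 91.02794
V̂(ȳ_st) = Σ W_h² s_h²/n_h, with W_h = N_h/N and N = 3400:
  stratum North: (1400/3400)²·37.5²/121 = 1.9705
  stratum Central: (1125/3400)²·26.5²/65 = 1.18284
  stratum South: (875/3400)²·33.4²/205 = 0.36041
V̂(ȳ_st) = 3.51374
SE(ȳ_st) = √3.51374 = 1.8745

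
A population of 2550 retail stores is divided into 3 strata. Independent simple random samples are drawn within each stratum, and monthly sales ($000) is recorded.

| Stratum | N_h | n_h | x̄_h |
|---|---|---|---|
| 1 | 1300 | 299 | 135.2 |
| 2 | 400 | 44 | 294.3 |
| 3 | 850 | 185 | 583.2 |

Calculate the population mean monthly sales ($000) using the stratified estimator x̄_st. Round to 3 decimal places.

N = Σ N_h = 2550. Stratum weights W_h = N_h/N.
x̄_st = (1300·135.2 + 400·294.3 + 850·583.2) / 2550 = 309.49020

x̄_st ≈ 309.490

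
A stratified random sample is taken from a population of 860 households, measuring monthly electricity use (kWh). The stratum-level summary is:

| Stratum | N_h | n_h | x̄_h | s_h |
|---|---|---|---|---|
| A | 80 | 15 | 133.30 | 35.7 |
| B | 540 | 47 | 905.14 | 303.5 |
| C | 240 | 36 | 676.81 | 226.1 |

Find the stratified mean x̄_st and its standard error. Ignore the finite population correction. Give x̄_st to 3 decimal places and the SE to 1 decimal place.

x̄_st = Σ W_h x̄_h = (80·133.30 + 540·905.14 + 240·676.81)/860 = 769.62093
V̂(x̄_st) = Σ W_h² s_h²/n_h, with W_h = N_h/N and N = 860:
  stratum A: (80/860)²·35.7²/15 = 0.735239
  stratum B: (540/860)²·303.5²/47 = 772.699
  stratum C: (240/860)²·226.1²/36 = 110.592
V̂(x̄_st) = 884.026
SE(x̄_st) = √884.026 = 29.7326

x̄_st ≈ 769.621, SE ≈ 29.7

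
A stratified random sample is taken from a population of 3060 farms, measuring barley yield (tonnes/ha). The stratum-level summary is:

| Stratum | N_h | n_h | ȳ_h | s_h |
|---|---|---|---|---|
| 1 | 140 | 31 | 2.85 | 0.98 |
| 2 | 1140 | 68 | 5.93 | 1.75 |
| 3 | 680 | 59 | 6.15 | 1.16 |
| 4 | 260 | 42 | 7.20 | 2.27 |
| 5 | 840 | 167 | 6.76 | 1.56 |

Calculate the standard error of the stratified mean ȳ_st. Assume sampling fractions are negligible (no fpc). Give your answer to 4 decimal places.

SE(ȳ_st) ≈ 0.0971

V̂(ȳ_st) = Σ W_h² s_h²/n_h, with W_h = N_h/N and N = 3060:
  stratum 1: (140/3060)²·0.98²/31 = 6.48491e-05
  stratum 2: (1140/3060)²·1.75²/68 = 0.00625078
  stratum 3: (680/3060)²·1.16²/59 = 0.00112626
  stratum 4: (260/3060)²·2.27²/42 = 0.00088574
  stratum 5: (840/3060)²·1.56²/167 = 0.00109812
V̂(ȳ_st) = 0.00942574
SE(ȳ_st) = √0.00942574 = 0.0970863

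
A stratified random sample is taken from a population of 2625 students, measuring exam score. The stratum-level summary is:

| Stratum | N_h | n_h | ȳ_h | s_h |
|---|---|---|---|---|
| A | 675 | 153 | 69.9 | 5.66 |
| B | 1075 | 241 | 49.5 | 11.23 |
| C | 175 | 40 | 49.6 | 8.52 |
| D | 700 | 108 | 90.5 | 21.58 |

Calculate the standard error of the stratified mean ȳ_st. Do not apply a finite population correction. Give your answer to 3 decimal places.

SE(ȳ_st) ≈ 0.645

V̂(ȳ_st) = Σ W_h² s_h²/n_h, with W_h = N_h/N and N = 2625:
  stratum A: (675/2625)²·5.66²/153 = 0.0138449
  stratum B: (1075/2625)²·11.23²/241 = 0.0877608
  stratum C: (175/2625)²·8.52²/40 = 0.0080656
  stratum D: (700/2625)²·21.58²/108 = 0.306631
V̂(ȳ_st) = 0.416303
SE(ȳ_st) = √0.416303 = 0.645215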